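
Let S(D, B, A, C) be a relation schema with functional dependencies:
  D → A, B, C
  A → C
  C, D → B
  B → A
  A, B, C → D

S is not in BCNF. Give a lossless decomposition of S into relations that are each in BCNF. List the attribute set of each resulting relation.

{A, B, D}; {A, C}

Candidate keys of the original relation: {B}, {D}.
In {A, B, C, D}, {A} is not a superkey ({A}⁺ restricted to this set is {A, C}), so split on A → C into {A, C} and {A, B, D}.
{A, C}: every determinant is a superkey — BCNF.
{A, B, D}: every determinant is a superkey — BCNF.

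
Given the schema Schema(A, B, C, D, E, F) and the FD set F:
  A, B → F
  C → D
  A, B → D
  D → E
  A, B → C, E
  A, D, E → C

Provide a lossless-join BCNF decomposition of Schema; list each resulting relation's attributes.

{A, B, C, F}; {C, D}; {D, E}

Candidate key of the original relation: {A, B}.
Within {A, B, C, D, E, F}: {C}⁺ ∩ {A, B, C, D, E, F} = {C, D, E}, not the whole set, so C → D, E violates BCNF; decompose into {C, D, E} and {A, B, C, F}.
Within {C, D, E}: {D}⁺ ∩ {C, D, E} = {D, E}, not the whole set, so D → E violates BCNF; decompose into {D, E} and {C, D}.
{D, E} is in BCNF.
{C, D} is in BCNF.
{A, B, C, F} is in BCNF.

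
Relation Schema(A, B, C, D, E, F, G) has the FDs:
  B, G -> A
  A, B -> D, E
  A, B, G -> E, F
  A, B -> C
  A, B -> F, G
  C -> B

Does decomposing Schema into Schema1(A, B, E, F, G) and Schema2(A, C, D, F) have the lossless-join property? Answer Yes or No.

The shared attributes are {A, F} and {A, F}⁺ = {A, F}.
Neither Schema1 nor Schema2 is contained in that closure, so the decomposition is lossy.

No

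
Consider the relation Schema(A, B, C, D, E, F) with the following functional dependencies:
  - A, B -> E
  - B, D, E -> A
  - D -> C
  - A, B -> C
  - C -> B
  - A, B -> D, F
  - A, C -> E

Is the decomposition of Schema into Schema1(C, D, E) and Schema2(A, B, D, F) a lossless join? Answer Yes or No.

No

Schema1 ∩ Schema2 = {D}; its closure under F is {B, C, D}.
Neither Schema1 nor Schema2 is contained in that closure, so the decomposition is lossy.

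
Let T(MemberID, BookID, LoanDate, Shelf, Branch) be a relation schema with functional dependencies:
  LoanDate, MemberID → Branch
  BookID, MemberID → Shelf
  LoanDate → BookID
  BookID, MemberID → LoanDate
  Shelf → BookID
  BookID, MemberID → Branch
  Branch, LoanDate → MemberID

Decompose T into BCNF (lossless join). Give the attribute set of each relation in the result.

{BookID, LoanDate}; {Branch, LoanDate, MemberID, Shelf}

Candidate keys of the original relation: {BookID, MemberID}, {Branch, LoanDate}, {LoanDate, MemberID}, {MemberID, Shelf}.
In {BookID, Branch, LoanDate, MemberID, Shelf}, {LoanDate} is not a superkey ({LoanDate}⁺ restricted to this set is {BookID, LoanDate}), so split on LoanDate → BookID into {BookID, LoanDate} and {Branch, LoanDate, MemberID, Shelf}.
{BookID, LoanDate} is in BCNF.
{Branch, LoanDate, MemberID, Shelf} is in BCNF.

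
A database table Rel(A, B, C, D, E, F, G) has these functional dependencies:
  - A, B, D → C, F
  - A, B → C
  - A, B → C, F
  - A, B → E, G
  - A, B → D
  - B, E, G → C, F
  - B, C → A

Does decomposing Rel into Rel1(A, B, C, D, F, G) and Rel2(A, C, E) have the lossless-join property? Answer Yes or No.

No

Common attributes: {A, C}; their closure is {A, C}.
Rel1 ⊄ {A, C} and Rel2 ⊄ {A, C}, so the split is lossy.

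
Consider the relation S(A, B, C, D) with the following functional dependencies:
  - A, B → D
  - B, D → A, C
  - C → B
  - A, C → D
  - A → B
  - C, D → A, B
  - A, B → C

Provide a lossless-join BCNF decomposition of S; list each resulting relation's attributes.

{A, C, D}; {B, C}

Candidate keys of the original relation: {A}, {B, D}, {C, D}.
{A, B, C, D}: {C} determines {B, C} here but is not a superkey — split on C → B, giving {B, C} and {A, C, D}.
{B, C} is in BCNF.
{A, C, D} is in BCNF.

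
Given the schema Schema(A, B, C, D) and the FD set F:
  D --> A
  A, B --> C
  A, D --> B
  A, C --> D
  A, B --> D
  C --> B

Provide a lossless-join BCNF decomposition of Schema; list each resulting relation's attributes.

Candidate keys of the original relation: {A, B}, {A, C}, {D}.
{A, B, C, D}: {C} determines {B, C} here but is not a superkey — split on C --> B, giving {B, C} and {A, C, D}.
{B, C} has no BCNF violation.
{A, C, D} has no BCNF violation.

{A, C, D}; {B, C}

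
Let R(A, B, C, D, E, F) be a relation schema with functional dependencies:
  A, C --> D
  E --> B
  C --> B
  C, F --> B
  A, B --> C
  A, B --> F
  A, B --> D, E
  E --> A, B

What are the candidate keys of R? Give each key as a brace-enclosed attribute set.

{A, B}, {A, C}, {E}

{E}⁺ = {A, B, C, D, E, F} — all of the relation — so {E} is a candidate key.
{A, B}⁺ = {A, B, C, D, E, F} — all of the relation — so {A, B} is a candidate key.
{A, C}⁺ = {A, B, C, D, E, F} — all of the relation — so {A, C} is a candidate key.
No proper subset of any of these is a key, and no other minimal superkey exists.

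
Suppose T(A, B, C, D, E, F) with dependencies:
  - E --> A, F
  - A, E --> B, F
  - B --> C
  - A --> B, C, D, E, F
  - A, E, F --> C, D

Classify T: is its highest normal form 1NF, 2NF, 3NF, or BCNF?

Candidate keys: {A}, {E}. Prime attributes: {A, E}.
B --> C breaks BCNF: {B}⁺ = {B, C}, so {B} is not a superkey.
Because {C} is non-prime and the left side of B --> C is not a superkey, the relation is not in 3NF.
All keys have size 1, which rules out partial dependencies — 2NF is satisfied.

2NF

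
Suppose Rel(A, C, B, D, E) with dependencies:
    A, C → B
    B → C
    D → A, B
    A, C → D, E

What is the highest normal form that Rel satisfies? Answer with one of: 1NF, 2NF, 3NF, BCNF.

3NF

Candidate keys: {A, B}, {A, C}, {D}. Prime attributes: {A, B, C, D}.
For B → C we have {B}⁺ = {B, C}; {B} is not a superkey, so BCNF fails.
Its right-hand attributes {C} are all prime, as are those of every other non-superkey FD — the relation is in 3NF.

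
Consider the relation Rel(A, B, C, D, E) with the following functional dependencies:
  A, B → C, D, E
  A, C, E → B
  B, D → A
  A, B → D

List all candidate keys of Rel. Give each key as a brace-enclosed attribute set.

{A, B} is a candidate key since {A, B}⁺ = {A, B, C, D, E} covers every attribute.
{B, D} is a candidate key since {B, D}⁺ = {A, B, C, D, E} covers every attribute.
{A, C, E} is a candidate key since {A, C, E}⁺ = {A, B, C, D, E} covers every attribute.
No proper subset of any of these is a key, and no other minimal superkey exists.

{A, B}, {A, C, E}, {B, D}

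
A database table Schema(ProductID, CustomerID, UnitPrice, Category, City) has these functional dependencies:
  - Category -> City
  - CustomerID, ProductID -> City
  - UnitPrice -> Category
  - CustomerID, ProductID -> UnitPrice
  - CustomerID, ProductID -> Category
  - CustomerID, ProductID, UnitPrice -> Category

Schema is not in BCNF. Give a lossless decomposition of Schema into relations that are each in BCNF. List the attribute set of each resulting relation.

Candidate key of the original relation: {CustomerID, ProductID}.
{Category, City, CustomerID, ProductID, UnitPrice}: {Category} determines {Category, City} here but is not a superkey — split on Category -> City, giving {Category, City} and {Category, CustomerID, ProductID, UnitPrice}.
{Category, City} has no BCNF violation.
{Category, CustomerID, ProductID, UnitPrice}: {UnitPrice} determines {Category, UnitPrice} here but is not a superkey — split on UnitPrice -> Category, giving {Category, UnitPrice} and {CustomerID, ProductID, UnitPrice}.
{Category, UnitPrice} has no BCNF violation.
{CustomerID, ProductID, UnitPrice} has no BCNF violation.

{Category, City}; {Category, UnitPrice}; {CustomerID, ProductID, UnitPrice}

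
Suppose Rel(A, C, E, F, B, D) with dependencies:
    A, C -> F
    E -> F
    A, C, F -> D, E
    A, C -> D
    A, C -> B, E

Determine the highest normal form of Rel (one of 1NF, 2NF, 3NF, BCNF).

2NF

Candidate key: {A, C}. Prime attributes: {A, C}.
E -> F breaks BCNF: {E}⁺ = {E, F}, so {E} is not a superkey.
Because {F} is non-prime and the left side of E -> F is not a superkey, the relation is not in 3NF.
No proper subset of a key has a non-prime attribute in its closure, so there is no partial dependency; 2NF holds.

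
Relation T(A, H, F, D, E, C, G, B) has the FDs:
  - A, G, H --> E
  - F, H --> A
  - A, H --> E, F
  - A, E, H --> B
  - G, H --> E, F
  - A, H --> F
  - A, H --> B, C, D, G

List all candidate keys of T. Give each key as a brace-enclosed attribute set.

No FD produces {H}, so it must be in every candidate key.
Closure of {A, H} is {A, B, C, D, E, F, G, H}, the whole schema; {A, H} is a candidate key.
Closure of {F, H} is {A, B, C, D, E, F, G, H}, the whole schema; {F, H} is a candidate key.
Closure of {G, H} is {A, B, C, D, E, F, G, H}, the whole schema; {G, H} is a candidate key.
No proper subset of any of these is a key, and no other minimal superkey exists.

{A, H}, {F, H}, {G, H}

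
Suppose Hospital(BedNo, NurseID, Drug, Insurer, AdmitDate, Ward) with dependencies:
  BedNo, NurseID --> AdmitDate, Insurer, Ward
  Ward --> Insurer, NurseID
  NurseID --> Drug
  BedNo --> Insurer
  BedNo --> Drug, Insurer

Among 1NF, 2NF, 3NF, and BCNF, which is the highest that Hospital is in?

Candidate keys: {BedNo, NurseID}, {BedNo, Ward}. Prime attributes: {BedNo, NurseID, Ward}.
For Ward --> Insurer, NurseID we have {Ward}⁺ = {Drug, Insurer, NurseID, Ward}; {Ward} is not a superkey, so BCNF fails.
Ward --> Insurer, NurseID determines the non-prime attribute {Insurer} from a non-superkey — 3NF is violated.
Since {BedNo} ⊂ {BedNo, NurseID} and {BedNo}⁺ ⊇ {Drug, Insurer} with {Drug, Insurer} non-prime, there is a partial dependency; 2NF fails.

1NF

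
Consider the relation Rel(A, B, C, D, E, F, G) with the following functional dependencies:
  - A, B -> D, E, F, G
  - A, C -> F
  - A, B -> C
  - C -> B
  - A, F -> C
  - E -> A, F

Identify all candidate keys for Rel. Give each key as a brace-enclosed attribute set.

{E} is a candidate key since {E}⁺ = {A, B, C, D, E, F, G} covers every attribute.
{A, B} is a candidate key since {A, B}⁺ = {A, B, C, D, E, F, G} covers every attribute.
{A, C} is a candidate key since {A, C}⁺ = {A, B, C, D, E, F, G} covers every attribute.
{A, F} is a candidate key since {A, F}⁺ = {A, B, C, D, E, F, G} covers every attribute.
These are minimal and exhaustive — every other superkey contains one of them.

{A, B}, {A, C}, {A, F}, {E}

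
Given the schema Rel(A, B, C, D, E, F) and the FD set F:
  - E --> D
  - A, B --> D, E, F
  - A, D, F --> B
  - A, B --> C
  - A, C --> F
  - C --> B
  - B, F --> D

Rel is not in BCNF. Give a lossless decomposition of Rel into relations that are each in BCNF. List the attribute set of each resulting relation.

{A, C, E, F}; {B, C}; {D, E}

Candidate keys of the original relation: {A, B}, {A, C}, {A, D, F}, {A, E, F}.
In {A, B, C, D, E, F}, {E} is not a superkey ({E}⁺ restricted to this set is {D, E}), so split on E --> D into {D, E} and {A, B, C, E, F}.
{D, E}: every determinant is a superkey — BCNF.
In {A, B, C, E, F}, {C} is not a superkey ({C}⁺ restricted to this set is {B, C}), so split on C --> B into {B, C} and {A, C, E, F}.
{B, C}: every determinant is a superkey — BCNF.
{A, C, E, F}: every determinant is a superkey — BCNF.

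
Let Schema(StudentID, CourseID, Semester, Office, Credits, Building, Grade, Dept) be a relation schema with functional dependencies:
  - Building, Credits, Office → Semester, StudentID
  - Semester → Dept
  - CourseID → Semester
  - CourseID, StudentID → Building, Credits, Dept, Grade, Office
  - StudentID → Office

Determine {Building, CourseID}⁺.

Start with {Building, CourseID}.
CourseID → Semester applies; add {Semester} → now {Building, CourseID, Semester}.
Semester → Dept applies; add {Dept} → now {Building, CourseID, Dept, Semester}.
No further FD applies.

{Building, CourseID, Dept, Semester}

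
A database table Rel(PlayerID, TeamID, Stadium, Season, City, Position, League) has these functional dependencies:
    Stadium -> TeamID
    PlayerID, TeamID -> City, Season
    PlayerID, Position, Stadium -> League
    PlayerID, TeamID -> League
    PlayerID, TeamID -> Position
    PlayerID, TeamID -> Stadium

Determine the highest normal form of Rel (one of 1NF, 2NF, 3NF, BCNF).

3NF

Candidate keys: {PlayerID, Stadium}, {PlayerID, TeamID}. Prime attributes: {PlayerID, Stadium, TeamID}.
Stadium -> TeamID: {Stadium}⁺ = {Stadium, TeamID}, which is not all of the attributes, so the left side is not a superkey — BCNF is violated.
But every attribute on its right side ({TeamID}) is prime, and the same holds for every other non-superkey FD, so 3NF still holds.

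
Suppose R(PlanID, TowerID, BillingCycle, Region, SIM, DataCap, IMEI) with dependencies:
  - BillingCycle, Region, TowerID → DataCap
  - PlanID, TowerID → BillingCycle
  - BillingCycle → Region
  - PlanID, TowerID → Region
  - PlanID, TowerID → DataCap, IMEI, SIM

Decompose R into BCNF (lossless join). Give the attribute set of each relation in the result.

Candidate key of the original relation: {PlanID, TowerID}.
{BillingCycle, DataCap, IMEI, PlanID, Region, SIM, TowerID}: {BillingCycle, Region, TowerID} determines {BillingCycle, DataCap, Region, TowerID} here but is not a superkey — split on BillingCycle, Region, TowerID → DataCap, giving {BillingCycle, DataCap, Region, TowerID} and {BillingCycle, IMEI, PlanID, Region, SIM, TowerID}.
{BillingCycle, DataCap, Region, TowerID}: {BillingCycle} determines {BillingCycle, Region} here but is not a superkey — split on BillingCycle → Region, giving {BillingCycle, Region} and {BillingCycle, DataCap, TowerID}.
{BillingCycle, Region} has no BCNF violation.
{BillingCycle, DataCap, TowerID} has no BCNF violation.
{BillingCycle, IMEI, PlanID, Region, SIM, TowerID}: {BillingCycle} determines {BillingCycle, Region} here but is not a superkey — split on BillingCycle → Region, giving {BillingCycle, Region} and {BillingCycle, IMEI, PlanID, SIM, TowerID}.
{BillingCycle, Region} has no BCNF violation.
{BillingCycle, IMEI, PlanID, SIM, TowerID} has no BCNF violation.

{BillingCycle, DataCap, TowerID}; {BillingCycle, IMEI, PlanID, SIM, TowerID}; {BillingCycle, Region}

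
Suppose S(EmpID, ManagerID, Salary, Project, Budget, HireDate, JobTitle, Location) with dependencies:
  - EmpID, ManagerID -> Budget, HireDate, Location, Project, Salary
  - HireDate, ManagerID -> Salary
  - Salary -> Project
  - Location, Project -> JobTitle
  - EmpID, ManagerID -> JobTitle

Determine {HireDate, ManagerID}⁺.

{HireDate, ManagerID, Project, Salary}

Start with {HireDate, ManagerID}.
HireDate, ManagerID -> Salary applies; add {Salary} → now {HireDate, ManagerID, Salary}.
Salary -> Project applies; add {Project} → now {HireDate, ManagerID, Project, Salary}.
No further FD applies.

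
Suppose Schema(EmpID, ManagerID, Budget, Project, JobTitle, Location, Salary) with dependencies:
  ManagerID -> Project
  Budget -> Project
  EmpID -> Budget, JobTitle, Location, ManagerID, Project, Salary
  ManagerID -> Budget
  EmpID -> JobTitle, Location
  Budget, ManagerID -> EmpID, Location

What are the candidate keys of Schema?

Closure of {EmpID} is {Budget, EmpID, JobTitle, Location, ManagerID, Project, Salary}, the whole schema; {EmpID} is a candidate key.
Closure of {ManagerID} is {Budget, EmpID, JobTitle, Location, ManagerID, Project, Salary}, the whole schema; {ManagerID} is a candidate key.
Any other superkey properly contains one of these, so there are no further candidate keys.

{EmpID}, {ManagerID}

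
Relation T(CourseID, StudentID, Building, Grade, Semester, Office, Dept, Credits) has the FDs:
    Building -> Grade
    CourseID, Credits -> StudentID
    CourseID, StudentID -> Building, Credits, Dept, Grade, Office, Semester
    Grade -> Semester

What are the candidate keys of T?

{CourseID, Credits}, {CourseID, StudentID}

{CourseID} never appears on the right of any FD, so every key must include it.
{CourseID, Credits}⁺ = {Building, CourseID, Credits, Dept, Grade, Office, Semester, StudentID}, which is every attribute, so {CourseID, Credits} is a candidate key.
{CourseID, StudentID}⁺ = {Building, CourseID, Credits, Dept, Grade, Office, Semester, StudentID}, which is every attribute, so {CourseID, StudentID} is a candidate key.
These are minimal and exhaustive — every other superkey contains one of them.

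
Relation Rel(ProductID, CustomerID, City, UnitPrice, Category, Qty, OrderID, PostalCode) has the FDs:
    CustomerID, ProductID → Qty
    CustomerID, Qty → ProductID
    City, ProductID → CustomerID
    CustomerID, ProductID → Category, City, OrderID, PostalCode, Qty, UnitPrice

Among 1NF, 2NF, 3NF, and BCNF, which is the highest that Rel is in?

BCNF

Candidate keys: {City, ProductID}, {CustomerID, ProductID}, {CustomerID, Qty}. Prime attributes: {City, CustomerID, ProductID, Qty}.
Each dependency's left side is a superkey — BCNF holds.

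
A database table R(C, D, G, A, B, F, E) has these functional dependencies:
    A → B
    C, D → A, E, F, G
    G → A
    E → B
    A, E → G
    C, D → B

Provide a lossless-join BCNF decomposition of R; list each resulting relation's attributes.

{A, B}; {A, G}; {C, D, E, F, G}

Candidate key of the original relation: {C, D}.
{A, B, C, D, E, F, G}: {A} determines {A, B} here but is not a superkey — split on A → B, giving {A, B} and {A, C, D, E, F, G}.
{A, B} is in BCNF.
{A, C, D, E, F, G}: {G} determines {A, G} here but is not a superkey — split on G → A, giving {A, G} and {C, D, E, F, G}.
{A, G} is in BCNF.
{C, D, E, F, G} is in BCNF.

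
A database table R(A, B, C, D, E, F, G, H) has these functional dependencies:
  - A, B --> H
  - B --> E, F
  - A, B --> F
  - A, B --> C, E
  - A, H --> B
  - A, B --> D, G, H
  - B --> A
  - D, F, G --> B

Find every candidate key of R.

{A, H}, {B}, {D, F, G}

{B}⁺ = {A, B, C, D, E, F, G, H}, which is every attribute, so {B} is a candidate key.
{A, H}⁺ = {A, B, C, D, E, F, G, H}, which is every attribute, so {A, H} is a candidate key.
{D, F, G}⁺ = {A, B, C, D, E, F, G, H}, which is every attribute, so {D, F, G} is a candidate key.
These are minimal and exhaustive — every other superkey contains one of them.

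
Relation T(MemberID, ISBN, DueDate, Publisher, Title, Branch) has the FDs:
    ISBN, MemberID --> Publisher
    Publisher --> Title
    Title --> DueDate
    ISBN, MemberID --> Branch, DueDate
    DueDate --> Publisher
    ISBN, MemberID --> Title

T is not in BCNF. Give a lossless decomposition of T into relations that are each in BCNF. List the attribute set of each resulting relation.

Candidate key of the original relation: {ISBN, MemberID}.
{Branch, DueDate, ISBN, MemberID, Publisher, Title}: {Publisher} determines {DueDate, Publisher, Title} here but is not a superkey — split on Publisher --> DueDate, Title, giving {DueDate, Publisher, Title} and {Branch, ISBN, MemberID, Publisher}.
{DueDate, Publisher, Title} is in BCNF.
{Branch, ISBN, MemberID, Publisher} is in BCNF.

{Branch, ISBN, MemberID, Publisher}; {DueDate, Publisher, Title}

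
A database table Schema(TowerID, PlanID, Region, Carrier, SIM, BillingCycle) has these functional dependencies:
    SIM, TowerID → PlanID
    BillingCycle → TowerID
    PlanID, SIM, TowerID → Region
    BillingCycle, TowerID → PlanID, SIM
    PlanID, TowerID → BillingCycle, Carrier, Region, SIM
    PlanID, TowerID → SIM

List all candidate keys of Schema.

{BillingCycle}, {PlanID, TowerID}, {SIM, TowerID}

Closure of {BillingCycle} is {BillingCycle, Carrier, PlanID, Region, SIM, TowerID}, the whole schema; {BillingCycle} is a candidate key.
Closure of {PlanID, TowerID} is {BillingCycle, Carrier, PlanID, Region, SIM, TowerID}, the whole schema; {PlanID, TowerID} is a candidate key.
Closure of {SIM, TowerID} is {BillingCycle, Carrier, PlanID, Region, SIM, TowerID}, the whole schema; {SIM, TowerID} is a candidate key.
No proper subset of any of these is a key, and no other minimal superkey exists.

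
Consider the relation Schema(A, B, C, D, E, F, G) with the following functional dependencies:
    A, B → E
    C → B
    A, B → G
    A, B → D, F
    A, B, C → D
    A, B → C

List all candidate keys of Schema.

{A, B}, {A, C}

No FD produces {A}, so it must be in every candidate key.
{A, B} is a candidate key since {A, B}⁺ = {A, B, C, D, E, F, G} covers every attribute.
{A, C} is a candidate key since {A, C}⁺ = {A, B, C, D, E, F, G} covers every attribute.
These are minimal and exhaustive — every other superkey contains one of them.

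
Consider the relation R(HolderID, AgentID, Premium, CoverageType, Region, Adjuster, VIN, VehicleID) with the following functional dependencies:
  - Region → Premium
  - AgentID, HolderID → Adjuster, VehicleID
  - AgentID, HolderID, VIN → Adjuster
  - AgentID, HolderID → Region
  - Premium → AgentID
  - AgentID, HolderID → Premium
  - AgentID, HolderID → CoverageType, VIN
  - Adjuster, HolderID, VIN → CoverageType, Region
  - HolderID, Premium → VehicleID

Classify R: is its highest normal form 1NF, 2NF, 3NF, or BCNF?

3NF

Candidate keys: {Adjuster, HolderID, VIN}, {AgentID, HolderID}, {HolderID, Premium}, {HolderID, Region}. Prime attributes: {Adjuster, AgentID, HolderID, Premium, Region, VIN}.
For Region → Premium we have {Region}⁺ = {AgentID, Premium, Region}; {Region} is not a superkey, so BCNF fails.
But every attribute on its right side ({Premium}) is prime, and the same holds for every other non-superkey FD, so 3NF still holds.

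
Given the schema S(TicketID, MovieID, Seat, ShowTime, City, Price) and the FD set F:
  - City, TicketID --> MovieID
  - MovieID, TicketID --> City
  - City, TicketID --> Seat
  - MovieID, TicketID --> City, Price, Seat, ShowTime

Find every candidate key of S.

{City, TicketID}, {MovieID, TicketID}

No FD produces {TicketID}, so it must be in every candidate key.
{City, TicketID} is a candidate key since {City, TicketID}⁺ = {City, MovieID, Price, Seat, ShowTime, TicketID} covers every attribute.
{MovieID, TicketID} is a candidate key since {MovieID, TicketID}⁺ = {City, MovieID, Price, Seat, ShowTime, TicketID} covers every attribute.
No proper subset of any of these is a key, and no other minimal superkey exists.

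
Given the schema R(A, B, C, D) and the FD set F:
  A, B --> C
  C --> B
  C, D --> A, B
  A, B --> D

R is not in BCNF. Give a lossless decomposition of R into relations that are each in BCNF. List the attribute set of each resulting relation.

{A, C, D}; {B, C}

Candidate keys of the original relation: {A, B}, {A, C}, {C, D}.
{A, B, C, D}: {C} determines {B, C} here but is not a superkey — split on C --> B, giving {B, C} and {A, C, D}.
{B, C} has no BCNF violation.
{A, C, D} has no BCNF violation.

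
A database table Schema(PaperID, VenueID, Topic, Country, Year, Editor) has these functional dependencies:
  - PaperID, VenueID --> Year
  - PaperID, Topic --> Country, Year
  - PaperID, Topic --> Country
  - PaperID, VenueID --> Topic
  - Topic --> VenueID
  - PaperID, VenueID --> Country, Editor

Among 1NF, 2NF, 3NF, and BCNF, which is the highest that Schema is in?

Candidate keys: {PaperID, Topic}, {PaperID, VenueID}. Prime attributes: {PaperID, Topic, VenueID}.
For Topic --> VenueID we have {Topic}⁺ = {Topic, VenueID}; {Topic} is not a superkey, so BCNF fails.
Since {VenueID} ⊆ prime attributes and every other non-superkey FD also has a prime right side, the schema is in 3NF.

3NF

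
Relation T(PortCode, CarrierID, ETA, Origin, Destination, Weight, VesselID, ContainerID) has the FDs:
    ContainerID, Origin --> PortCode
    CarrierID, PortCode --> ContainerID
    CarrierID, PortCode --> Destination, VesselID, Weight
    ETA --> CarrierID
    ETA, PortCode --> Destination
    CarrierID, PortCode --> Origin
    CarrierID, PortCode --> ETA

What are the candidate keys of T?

{CarrierID, ContainerID, Origin}, {CarrierID, PortCode}, {ContainerID, ETA, Origin}, {ETA, PortCode}

{CarrierID, PortCode}⁺ = {CarrierID, ContainerID, Destination, ETA, Origin, PortCode, VesselID, Weight} — all of the relation — so {CarrierID, PortCode} is a candidate key.
{ETA, PortCode}⁺ = {CarrierID, ContainerID, Destination, ETA, Origin, PortCode, VesselID, Weight} — all of the relation — so {ETA, PortCode} is a candidate key.
{CarrierID, ContainerID, Origin}⁺ = {CarrierID, ContainerID, Destination, ETA, Origin, PortCode, VesselID, Weight} — all of the relation — so {CarrierID, ContainerID, Origin} is a candidate key.
{ContainerID, ETA, Origin}⁺ = {CarrierID, ContainerID, Destination, ETA, Origin, PortCode, VesselID, Weight} — all of the relation — so {ContainerID, ETA, Origin} is a candidate key.
Any other superkey properly contains one of these, so there are no further candidate keys.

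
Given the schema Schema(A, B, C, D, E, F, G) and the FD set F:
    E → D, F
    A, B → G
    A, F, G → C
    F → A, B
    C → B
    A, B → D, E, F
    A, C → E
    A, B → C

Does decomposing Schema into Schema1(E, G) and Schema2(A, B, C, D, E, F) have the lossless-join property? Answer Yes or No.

Yes

Common attributes: {E}; their closure is {A, B, C, D, E, F, G}.
Since Schema1 ⊆ {A, B, C, D, E, F, G}, the intersection is a superkey of Schema1; the decomposition is lossless.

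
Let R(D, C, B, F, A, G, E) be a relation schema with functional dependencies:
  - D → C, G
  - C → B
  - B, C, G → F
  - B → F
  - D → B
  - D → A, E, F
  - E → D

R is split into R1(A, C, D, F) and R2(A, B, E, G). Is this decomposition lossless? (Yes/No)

The shared attributes are {A} and {A}⁺ = {A}.
The closure covers neither R1 nor R2 entirely; the join is not lossless.

No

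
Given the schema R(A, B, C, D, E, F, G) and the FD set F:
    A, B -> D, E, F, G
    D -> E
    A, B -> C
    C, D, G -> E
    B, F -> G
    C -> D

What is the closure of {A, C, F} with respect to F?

{A, C, D, E, F}

Start with {A, C, F}.
C -> D applies; add {D} → now {A, C, D, F}.
D -> E applies; add {E} → now {A, C, D, E, F}.
No further FD applies.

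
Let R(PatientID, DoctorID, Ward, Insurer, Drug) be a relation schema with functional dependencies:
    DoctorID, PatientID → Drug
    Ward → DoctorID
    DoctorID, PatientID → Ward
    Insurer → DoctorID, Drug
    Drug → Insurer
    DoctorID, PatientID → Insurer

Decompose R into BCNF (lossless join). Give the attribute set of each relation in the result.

Candidate keys of the original relation: {DoctorID, PatientID}, {Drug, PatientID}, {Insurer, PatientID}, {PatientID, Ward}.
Within {DoctorID, Drug, Insurer, PatientID, Ward}: {Ward}⁺ ∩ {DoctorID, Drug, Insurer, PatientID, Ward} = {DoctorID, Ward}, not the whole set, so Ward → DoctorID violates BCNF; decompose into {DoctorID, Ward} and {Drug, Insurer, PatientID, Ward}.
{DoctorID, Ward}: every determinant is a superkey — BCNF.
Within {Drug, Insurer, PatientID, Ward}: {Insurer}⁺ ∩ {Drug, Insurer, PatientID, Ward} = {Drug, Insurer}, not the whole set, so Insurer → Drug violates BCNF; decompose into {Drug, Insurer} and {Insurer, PatientID, Ward}.
{Drug, Insurer}: every determinant is a superkey — BCNF.
{Insurer, PatientID, Ward}: every determinant is a superkey — BCNF.

{DoctorID, Ward}; {Drug, Insurer}; {Insurer, PatientID, Ward}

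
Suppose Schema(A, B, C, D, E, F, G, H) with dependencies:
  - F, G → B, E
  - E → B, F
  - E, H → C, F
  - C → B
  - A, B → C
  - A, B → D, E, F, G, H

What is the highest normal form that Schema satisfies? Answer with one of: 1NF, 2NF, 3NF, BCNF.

Candidate keys: {A, B}, {A, C}, {A, E}, {A, F, G}. Prime attributes: {A, B, C, E, F, G}.
F, G → B, E: {F, G}⁺ = {B, E, F, G}, which is not all of the attributes, so the left side is not a superkey — BCNF is violated.
Since {B, E} ⊆ prime attributes and every other non-superkey FD also has a prime right side, the schema is in 3NF.

3NF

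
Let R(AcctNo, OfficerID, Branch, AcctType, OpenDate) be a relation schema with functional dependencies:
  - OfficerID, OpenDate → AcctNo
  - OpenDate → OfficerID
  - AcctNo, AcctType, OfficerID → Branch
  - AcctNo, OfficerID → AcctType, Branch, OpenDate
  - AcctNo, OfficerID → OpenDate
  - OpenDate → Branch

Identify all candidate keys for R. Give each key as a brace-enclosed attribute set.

{OpenDate}⁺ = {AcctNo, AcctType, Branch, OfficerID, OpenDate}, which is every attribute, so {OpenDate} is a candidate key.
{AcctNo, OfficerID}⁺ = {AcctNo, AcctType, Branch, OfficerID, OpenDate}, which is every attribute, so {AcctNo, OfficerID} is a candidate key.
These are minimal and exhaustive — every other superkey contains one of them.

{AcctNo, OfficerID}, {OpenDate}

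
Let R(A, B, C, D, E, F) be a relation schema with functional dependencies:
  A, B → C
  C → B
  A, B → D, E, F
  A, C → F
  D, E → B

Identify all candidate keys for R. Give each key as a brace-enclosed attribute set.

{A, B}, {A, C}, {A, D, E}

Attributes never on any right-hand side: {A} — every candidate key must contain it.
{A, B}⁺ = {A, B, C, D, E, F}, which is every attribute, so {A, B} is a candidate key.
{A, C}⁺ = {A, B, C, D, E, F}, which is every attribute, so {A, C} is a candidate key.
{A, D, E}⁺ = {A, B, C, D, E, F}, which is every attribute, so {A, D, E} is a candidate key.
No proper subset of any of these is a key, and no other minimal superkey exists.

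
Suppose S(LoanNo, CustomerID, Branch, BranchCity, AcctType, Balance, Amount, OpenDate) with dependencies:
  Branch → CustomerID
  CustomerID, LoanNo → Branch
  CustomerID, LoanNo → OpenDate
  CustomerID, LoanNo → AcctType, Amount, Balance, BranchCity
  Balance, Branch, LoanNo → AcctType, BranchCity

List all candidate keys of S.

Attributes never on any right-hand side: {LoanNo} — every candidate key must contain it.
{Branch, LoanNo}⁺ = {AcctType, Amount, Balance, Branch, BranchCity, CustomerID, LoanNo, OpenDate} — all of the relation — so {Branch, LoanNo} is a candidate key.
{CustomerID, LoanNo}⁺ = {AcctType, Amount, Balance, Branch, BranchCity, CustomerID, LoanNo, OpenDate} — all of the relation — so {CustomerID, LoanNo} is a candidate key.
These are minimal and exhaustive — every other superkey contains one of them.

{Branch, LoanNo}, {CustomerID, LoanNo}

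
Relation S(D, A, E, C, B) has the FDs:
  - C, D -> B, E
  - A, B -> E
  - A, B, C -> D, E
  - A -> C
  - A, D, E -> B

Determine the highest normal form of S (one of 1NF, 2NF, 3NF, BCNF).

1NF

Candidate keys: {A, B}, {A, D}. Prime attributes: {A, B, D}.
For C, D -> B, E we have {C, D}⁺ = {B, C, D, E}; {C, D} is not a superkey, so BCNF fails.
Because {E} is non-prime and the left side of C, D -> B, E is not a superkey, the relation is not in 3NF.
{A} is a proper subset of the key {A, B}, and {A}⁺ contains the non-prime attribute {C} — a partial dependency, so 2NF is violated.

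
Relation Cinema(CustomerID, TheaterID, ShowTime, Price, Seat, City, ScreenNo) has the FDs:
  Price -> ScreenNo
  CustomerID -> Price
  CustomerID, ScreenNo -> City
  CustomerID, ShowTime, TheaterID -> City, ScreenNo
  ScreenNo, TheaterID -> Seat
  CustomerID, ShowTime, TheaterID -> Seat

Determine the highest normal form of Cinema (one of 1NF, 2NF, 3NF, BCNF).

1NF

Candidate key: {CustomerID, ShowTime, TheaterID}. Prime attributes: {CustomerID, ShowTime, TheaterID}.
Price -> ScreenNo: {Price}⁺ = {Price, ScreenNo}, which is not all of the attributes, so the left side is not a superkey — BCNF is violated.
Because {ScreenNo} is non-prime and the left side of Price -> ScreenNo is not a superkey, the relation is not in 3NF.
The proper key subset {CustomerID} of {CustomerID, ShowTime, TheaterID} determines non-prime {City, Price, ScreenNo}, so the relation is not even in 2NF.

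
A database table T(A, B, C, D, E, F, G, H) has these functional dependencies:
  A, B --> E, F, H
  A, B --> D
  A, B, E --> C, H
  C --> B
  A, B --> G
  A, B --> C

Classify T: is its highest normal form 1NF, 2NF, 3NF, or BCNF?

3NF

Candidate keys: {A, B}, {A, C}. Prime attributes: {A, B, C}.
C --> B breaks BCNF: {C}⁺ = {B, C}, so {C} is not a superkey.
Since {B} ⊆ prime attributes and every other non-superkey FD also has a prime right side, the schema is in 3NF.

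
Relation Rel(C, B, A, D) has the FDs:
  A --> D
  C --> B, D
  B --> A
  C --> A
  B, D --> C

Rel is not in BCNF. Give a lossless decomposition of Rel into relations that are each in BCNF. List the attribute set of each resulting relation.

Candidate keys of the original relation: {B}, {C}.
{A, B, C, D}: {A} determines {A, D} here but is not a superkey — split on A --> D, giving {A, D} and {A, B, C}.
{A, D} has no BCNF violation.
{A, B, C} has no BCNF violation.

{A, B, C}; {A, D}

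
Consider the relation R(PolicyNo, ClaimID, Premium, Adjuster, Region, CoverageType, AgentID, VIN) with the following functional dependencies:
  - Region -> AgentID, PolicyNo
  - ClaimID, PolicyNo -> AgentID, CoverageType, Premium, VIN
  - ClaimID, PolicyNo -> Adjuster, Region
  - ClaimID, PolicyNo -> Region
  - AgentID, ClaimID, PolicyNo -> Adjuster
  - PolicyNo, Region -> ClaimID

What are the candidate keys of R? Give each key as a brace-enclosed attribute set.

{Region}⁺ = {Adjuster, AgentID, ClaimID, CoverageType, PolicyNo, Premium, Region, VIN} — all of the relation — so {Region} is a candidate key.
{ClaimID, PolicyNo}⁺ = {Adjuster, AgentID, ClaimID, CoverageType, PolicyNo, Premium, Region, VIN} — all of the relation — so {ClaimID, PolicyNo} is a candidate key.
These are minimal and exhaustive — every other superkey contains one of them.

{ClaimID, PolicyNo}, {Region}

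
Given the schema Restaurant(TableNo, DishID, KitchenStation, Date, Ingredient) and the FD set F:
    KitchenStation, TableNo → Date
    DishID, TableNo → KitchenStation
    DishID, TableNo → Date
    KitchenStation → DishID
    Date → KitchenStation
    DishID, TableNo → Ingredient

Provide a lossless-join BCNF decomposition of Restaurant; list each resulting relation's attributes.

{Date, Ingredient, TableNo}; {Date, KitchenStation}; {DishID, KitchenStation}

Candidate keys of the original relation: {Date, TableNo}, {DishID, TableNo}, {KitchenStation, TableNo}.
{Date, DishID, Ingredient, KitchenStation, TableNo}: {KitchenStation} determines {DishID, KitchenStation} here but is not a superkey — split on KitchenStation → DishID, giving {DishID, KitchenStation} and {Date, Ingredient, KitchenStation, TableNo}.
{DishID, KitchenStation} has no BCNF violation.
{Date, Ingredient, KitchenStation, TableNo}: {Date} determines {Date, KitchenStation} here but is not a superkey — split on Date → KitchenStation, giving {Date, KitchenStation} and {Date, Ingredient, TableNo}.
{Date, KitchenStation} has no BCNF violation.
{Date, Ingredient, TableNo} has no BCNF violation.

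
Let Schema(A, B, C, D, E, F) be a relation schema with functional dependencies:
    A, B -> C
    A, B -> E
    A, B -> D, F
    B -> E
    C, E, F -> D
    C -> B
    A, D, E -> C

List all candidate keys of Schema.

Attributes never on any right-hand side: {A} — every candidate key must contain it.
Closure of {A, B} is {A, B, C, D, E, F}, the whole schema; {A, B} is a candidate key.
Closure of {A, C} is {A, B, C, D, E, F}, the whole schema; {A, C} is a candidate key.
Closure of {A, D, E} is {A, B, C, D, E, F}, the whole schema; {A, D, E} is a candidate key.
No proper subset of any of these is a key, and no other minimal superkey exists.

{A, B}, {A, C}, {A, D, E}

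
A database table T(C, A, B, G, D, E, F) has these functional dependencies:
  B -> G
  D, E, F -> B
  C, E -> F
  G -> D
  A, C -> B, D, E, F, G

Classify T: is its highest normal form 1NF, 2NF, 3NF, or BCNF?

Candidate key: {A, C}. Prime attributes: {A, C}.
For B -> G we have {B}⁺ = {B, D, G}; {B} is not a superkey, so BCNF fails.
Because {G} is non-prime and the left side of B -> G is not a superkey, the relation is not in 3NF.
Checking every proper subset of each key, none determines a non-prime attribute — 2NF is satisfied.

2NF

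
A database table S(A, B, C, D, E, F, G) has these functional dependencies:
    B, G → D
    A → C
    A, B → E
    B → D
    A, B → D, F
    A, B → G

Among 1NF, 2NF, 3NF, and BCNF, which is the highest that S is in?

1NF

Candidate key: {A, B}. Prime attributes: {A, B}.
For B, G → D we have {B, G}⁺ = {B, D, G}; {B, G} is not a superkey, so BCNF fails.
B, G → D has non-prime {D} on the right and a non-superkey on the left, so 3NF fails.
The proper key subset {A} of {A, B} determines non-prime {C}, so the relation is not even in 2NF.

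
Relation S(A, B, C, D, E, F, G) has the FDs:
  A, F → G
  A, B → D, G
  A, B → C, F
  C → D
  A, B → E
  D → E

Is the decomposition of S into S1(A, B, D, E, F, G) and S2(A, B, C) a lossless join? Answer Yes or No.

The shared attributes are {A, B} and {A, B}⁺ = {A, B, C, D, E, F, G}.
Since S1 ⊆ {A, B, C, D, E, F, G}, the intersection is a superkey of S1; the decomposition is lossless.

Yes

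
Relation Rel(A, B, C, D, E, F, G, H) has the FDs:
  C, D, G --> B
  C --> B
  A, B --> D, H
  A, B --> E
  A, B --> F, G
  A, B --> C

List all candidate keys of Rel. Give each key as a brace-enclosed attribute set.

{A} never appears on the right of any FD, so every key must include it.
Closure of {A, B} is {A, B, C, D, E, F, G, H}, the whole schema; {A, B} is a candidate key.
Closure of {A, C} is {A, B, C, D, E, F, G, H}, the whole schema; {A, C} is a candidate key.
Any other superkey properly contains one of these, so there are no further candidate keys.

{A, B}, {A, C}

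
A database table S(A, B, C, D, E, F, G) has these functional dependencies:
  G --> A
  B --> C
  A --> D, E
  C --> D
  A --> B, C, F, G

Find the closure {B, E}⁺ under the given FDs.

{B, C, D, E}

Start with {B, E}.
B --> C applies; add {C} → now {B, C, E}.
C --> D applies; add {D} → now {B, C, D, E}.
No further FD applies.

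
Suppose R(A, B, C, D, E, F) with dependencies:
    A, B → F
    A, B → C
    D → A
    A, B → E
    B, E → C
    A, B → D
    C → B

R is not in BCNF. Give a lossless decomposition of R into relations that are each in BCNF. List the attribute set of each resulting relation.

Candidate keys of the original relation: {A, B}, {A, C}, {B, D}, {C, D}.
In {A, B, C, D, E, F}, {D} is not a superkey ({D}⁺ restricted to this set is {A, D}), so split on D → A into {A, D} and {B, C, D, E, F}.
{A, D} is in BCNF.
In {B, C, D, E, F}, {B, E} is not a superkey ({B, E}⁺ restricted to this set is {B, C, E}), so split on B, E → C into {B, C, E} and {B, D, E, F}.
In {B, C, E}, {C} is not a superkey ({C}⁺ restricted to this set is {B, C}), so split on C → B into {B, C} and {C, E}.
{B, C} is in BCNF.
{C, E} is in BCNF.
{B, D, E, F} is in BCNF.

{A, D}; {B, C}; {B, D, E, F}; {C, E}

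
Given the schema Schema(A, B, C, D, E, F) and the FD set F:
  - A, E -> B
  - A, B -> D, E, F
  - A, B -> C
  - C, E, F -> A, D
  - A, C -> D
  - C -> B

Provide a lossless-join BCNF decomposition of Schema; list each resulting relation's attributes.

{A, C, D, E, F}; {B, C}

Candidate keys of the original relation: {A, B}, {A, C}, {A, E}, {C, E, F}.
Within {A, B, C, D, E, F}: {C}⁺ ∩ {A, B, C, D, E, F} = {B, C}, not the whole set, so C -> B violates BCNF; decompose into {B, C} and {A, C, D, E, F}.
{B, C}: every determinant is a superkey — BCNF.
{A, C, D, E, F}: every determinant is a superkey — BCNF.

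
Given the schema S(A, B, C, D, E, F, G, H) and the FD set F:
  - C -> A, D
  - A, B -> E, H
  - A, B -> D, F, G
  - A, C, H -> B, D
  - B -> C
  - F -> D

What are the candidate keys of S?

{B}⁺ = {A, B, C, D, E, F, G, H} — all of the relation — so {B} is a candidate key.
{C, H}⁺ = {A, B, C, D, E, F, G, H} — all of the relation — so {C, H} is a candidate key.
No proper subset of any of these is a key, and no other minimal superkey exists.

{B}, {C, H}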